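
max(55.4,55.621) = 55.621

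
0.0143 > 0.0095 True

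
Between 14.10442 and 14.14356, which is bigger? 14.14356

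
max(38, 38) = 38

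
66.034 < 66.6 True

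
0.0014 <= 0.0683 True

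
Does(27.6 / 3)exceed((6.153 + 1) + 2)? Yes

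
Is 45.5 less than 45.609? Yes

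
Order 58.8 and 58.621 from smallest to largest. 58.621, 58.8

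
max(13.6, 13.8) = 13.8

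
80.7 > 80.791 False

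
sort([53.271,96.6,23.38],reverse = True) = [96.6,53.271,23.38]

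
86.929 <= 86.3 False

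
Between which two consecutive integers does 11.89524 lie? 11 and 12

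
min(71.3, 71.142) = 71.142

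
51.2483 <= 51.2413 False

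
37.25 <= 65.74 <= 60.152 False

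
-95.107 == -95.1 False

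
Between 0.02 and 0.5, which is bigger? 0.5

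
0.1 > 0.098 True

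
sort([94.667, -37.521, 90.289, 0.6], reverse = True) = [94.667, 90.289, 0.6, -37.521]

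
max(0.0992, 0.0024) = 0.0992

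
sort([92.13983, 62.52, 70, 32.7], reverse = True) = [92.13983, 70, 62.52, 32.7]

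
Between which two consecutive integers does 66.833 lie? 66 and 67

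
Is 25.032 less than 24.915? No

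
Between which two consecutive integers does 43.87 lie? 43 and 44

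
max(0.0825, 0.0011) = 0.0825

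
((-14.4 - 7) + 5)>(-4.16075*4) True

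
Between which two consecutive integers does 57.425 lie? 57 and 58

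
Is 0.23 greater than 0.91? No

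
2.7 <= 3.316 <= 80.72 True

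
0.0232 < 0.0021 False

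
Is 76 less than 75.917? No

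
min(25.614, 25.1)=25.1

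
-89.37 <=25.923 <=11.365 False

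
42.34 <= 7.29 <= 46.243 False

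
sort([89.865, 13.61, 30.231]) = [13.61, 30.231, 89.865]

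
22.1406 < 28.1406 True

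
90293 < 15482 False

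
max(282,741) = 741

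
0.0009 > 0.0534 False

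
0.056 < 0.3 True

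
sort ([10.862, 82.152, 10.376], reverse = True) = [82.152, 10.862, 10.376]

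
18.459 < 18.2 False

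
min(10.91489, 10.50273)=10.50273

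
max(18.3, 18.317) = 18.317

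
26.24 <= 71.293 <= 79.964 True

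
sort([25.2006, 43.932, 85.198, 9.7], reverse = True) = [85.198, 43.932, 25.2006, 9.7]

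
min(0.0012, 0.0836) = 0.0012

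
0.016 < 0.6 True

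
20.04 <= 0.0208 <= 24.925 False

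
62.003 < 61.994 False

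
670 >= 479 True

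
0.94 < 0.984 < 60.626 True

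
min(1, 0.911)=0.911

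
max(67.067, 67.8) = 67.8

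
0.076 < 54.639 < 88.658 True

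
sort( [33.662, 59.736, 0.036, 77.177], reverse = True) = [77.177, 59.736, 33.662, 0.036]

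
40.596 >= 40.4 True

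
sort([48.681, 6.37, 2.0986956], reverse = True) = [48.681, 6.37, 2.0986956]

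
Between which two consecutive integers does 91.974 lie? 91 and 92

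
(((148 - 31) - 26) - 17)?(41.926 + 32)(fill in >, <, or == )>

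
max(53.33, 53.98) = 53.98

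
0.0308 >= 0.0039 True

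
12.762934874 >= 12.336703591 True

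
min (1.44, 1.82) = 1.44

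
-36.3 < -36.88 False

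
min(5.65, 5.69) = 5.65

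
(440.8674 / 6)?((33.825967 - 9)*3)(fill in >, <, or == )<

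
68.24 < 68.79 True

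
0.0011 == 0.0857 False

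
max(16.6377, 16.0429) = 16.6377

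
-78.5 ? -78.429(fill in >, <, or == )<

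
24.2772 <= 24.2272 False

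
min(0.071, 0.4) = 0.071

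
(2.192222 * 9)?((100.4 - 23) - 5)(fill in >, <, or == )<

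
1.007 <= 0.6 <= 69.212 False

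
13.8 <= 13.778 False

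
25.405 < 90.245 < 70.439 False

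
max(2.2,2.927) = 2.927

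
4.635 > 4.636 False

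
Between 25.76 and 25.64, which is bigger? 25.76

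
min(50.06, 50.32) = 50.06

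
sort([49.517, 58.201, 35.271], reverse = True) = [58.201, 49.517, 35.271]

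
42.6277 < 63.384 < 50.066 False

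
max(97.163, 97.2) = 97.2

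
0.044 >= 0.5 False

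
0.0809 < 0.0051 False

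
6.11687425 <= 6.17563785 True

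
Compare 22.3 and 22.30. They are equal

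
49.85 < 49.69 False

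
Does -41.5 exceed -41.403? No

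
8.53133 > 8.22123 True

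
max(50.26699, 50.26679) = 50.26699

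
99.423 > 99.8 False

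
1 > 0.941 True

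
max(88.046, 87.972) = 88.046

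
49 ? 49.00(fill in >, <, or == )==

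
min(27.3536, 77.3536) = 27.3536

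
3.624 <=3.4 False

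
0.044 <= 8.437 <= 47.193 True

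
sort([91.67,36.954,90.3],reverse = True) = [91.67,90.3,36.954]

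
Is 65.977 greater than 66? No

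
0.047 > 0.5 False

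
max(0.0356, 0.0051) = 0.0356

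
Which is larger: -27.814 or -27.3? -27.3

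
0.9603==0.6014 False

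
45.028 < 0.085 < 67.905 False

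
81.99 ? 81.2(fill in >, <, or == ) >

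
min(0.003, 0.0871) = 0.003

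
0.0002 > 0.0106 False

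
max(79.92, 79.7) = 79.92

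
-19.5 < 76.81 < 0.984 False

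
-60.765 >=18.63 False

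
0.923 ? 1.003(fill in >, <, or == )<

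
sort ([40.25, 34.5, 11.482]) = [11.482, 34.5, 40.25]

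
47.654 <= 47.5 False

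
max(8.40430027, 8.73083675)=8.73083675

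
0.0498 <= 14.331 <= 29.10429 True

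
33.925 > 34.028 False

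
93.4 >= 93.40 True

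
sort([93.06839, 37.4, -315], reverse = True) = [93.06839, 37.4, -315]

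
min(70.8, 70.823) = 70.8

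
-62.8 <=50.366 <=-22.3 False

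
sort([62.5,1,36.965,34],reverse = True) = [62.5,36.965,34,1]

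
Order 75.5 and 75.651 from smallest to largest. 75.5, 75.651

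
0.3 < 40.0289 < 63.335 True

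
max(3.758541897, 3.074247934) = 3.758541897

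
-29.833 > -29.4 False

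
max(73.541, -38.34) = 73.541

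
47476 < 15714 False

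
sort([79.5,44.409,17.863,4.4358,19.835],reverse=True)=[79.5,44.409,19.835,17.863,4.4358]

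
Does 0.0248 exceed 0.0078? Yes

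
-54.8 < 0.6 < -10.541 False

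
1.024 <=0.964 False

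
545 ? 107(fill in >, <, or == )>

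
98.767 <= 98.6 False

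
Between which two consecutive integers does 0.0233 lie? 0 and 1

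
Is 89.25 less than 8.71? No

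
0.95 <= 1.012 True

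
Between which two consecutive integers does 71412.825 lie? 71412 and 71413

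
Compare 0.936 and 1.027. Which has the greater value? 1.027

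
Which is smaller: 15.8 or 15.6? 15.6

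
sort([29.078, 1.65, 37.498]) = [1.65, 29.078, 37.498]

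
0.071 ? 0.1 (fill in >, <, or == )<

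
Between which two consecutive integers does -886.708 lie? -887 and -886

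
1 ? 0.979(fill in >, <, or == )>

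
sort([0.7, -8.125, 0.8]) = [-8.125, 0.7, 0.8]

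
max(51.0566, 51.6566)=51.6566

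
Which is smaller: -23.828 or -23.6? -23.828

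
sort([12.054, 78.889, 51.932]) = [12.054, 51.932, 78.889]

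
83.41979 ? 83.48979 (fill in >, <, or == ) <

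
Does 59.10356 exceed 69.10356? No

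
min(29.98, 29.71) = 29.71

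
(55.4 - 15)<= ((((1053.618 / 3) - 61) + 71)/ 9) False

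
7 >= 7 True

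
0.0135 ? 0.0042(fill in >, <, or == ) >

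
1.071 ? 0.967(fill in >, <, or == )>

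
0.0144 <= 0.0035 False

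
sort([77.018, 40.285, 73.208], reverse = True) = [77.018, 73.208, 40.285]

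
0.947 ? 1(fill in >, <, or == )<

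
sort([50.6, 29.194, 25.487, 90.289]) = [25.487, 29.194, 50.6, 90.289]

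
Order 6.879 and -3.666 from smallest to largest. -3.666, 6.879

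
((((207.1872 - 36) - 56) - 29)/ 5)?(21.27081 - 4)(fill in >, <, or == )<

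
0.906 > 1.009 False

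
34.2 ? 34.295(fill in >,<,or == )<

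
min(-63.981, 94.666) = -63.981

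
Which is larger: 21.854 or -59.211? 21.854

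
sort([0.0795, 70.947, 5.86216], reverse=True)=[70.947, 5.86216, 0.0795]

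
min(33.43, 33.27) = 33.27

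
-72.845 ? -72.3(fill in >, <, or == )<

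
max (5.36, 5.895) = 5.895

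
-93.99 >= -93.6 False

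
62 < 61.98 False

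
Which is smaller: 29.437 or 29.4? 29.4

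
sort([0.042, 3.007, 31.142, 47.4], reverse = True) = [47.4, 31.142, 3.007, 0.042]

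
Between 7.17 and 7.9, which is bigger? 7.9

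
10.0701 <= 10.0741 True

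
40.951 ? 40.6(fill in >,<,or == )>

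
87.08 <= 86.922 False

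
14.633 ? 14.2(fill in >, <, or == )>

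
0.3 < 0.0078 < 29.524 False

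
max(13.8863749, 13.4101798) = 13.8863749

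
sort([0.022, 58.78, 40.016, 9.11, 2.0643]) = [0.022, 2.0643, 9.11, 40.016, 58.78]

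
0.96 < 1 True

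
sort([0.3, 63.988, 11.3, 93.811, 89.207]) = [0.3, 11.3, 63.988, 89.207, 93.811]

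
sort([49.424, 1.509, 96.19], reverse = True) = [96.19, 49.424, 1.509]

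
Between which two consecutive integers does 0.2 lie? 0 and 1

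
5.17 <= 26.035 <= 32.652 True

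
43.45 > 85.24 False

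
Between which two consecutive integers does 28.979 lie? 28 and 29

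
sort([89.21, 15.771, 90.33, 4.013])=[4.013, 15.771, 89.21, 90.33]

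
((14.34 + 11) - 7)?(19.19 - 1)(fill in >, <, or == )>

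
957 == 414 False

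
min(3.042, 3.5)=3.042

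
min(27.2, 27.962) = 27.2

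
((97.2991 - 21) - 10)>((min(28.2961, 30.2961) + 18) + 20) True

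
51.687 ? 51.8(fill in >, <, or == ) <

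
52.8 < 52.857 True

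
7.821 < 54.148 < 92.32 True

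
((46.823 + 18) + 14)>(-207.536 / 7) True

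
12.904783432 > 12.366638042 True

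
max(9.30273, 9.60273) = 9.60273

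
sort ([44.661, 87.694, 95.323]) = [44.661, 87.694, 95.323]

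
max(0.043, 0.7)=0.7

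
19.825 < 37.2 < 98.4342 True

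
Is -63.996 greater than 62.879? No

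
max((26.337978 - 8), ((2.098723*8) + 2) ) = 18.789784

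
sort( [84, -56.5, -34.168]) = [-56.5, -34.168, 84]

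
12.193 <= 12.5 True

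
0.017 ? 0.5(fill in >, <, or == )<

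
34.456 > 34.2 True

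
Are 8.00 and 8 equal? Yes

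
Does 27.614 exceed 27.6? Yes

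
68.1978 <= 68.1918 False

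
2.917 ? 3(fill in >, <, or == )<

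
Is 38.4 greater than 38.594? No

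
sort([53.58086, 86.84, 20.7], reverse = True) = [86.84, 53.58086, 20.7]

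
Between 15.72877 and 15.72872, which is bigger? 15.72877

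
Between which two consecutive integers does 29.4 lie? 29 and 30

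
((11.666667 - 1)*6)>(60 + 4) True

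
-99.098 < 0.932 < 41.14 True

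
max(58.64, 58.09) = 58.64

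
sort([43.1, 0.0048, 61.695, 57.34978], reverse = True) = [61.695, 57.34978, 43.1, 0.0048]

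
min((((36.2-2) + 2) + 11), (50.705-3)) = 47.2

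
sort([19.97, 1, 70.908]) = [1, 19.97, 70.908]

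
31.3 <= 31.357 True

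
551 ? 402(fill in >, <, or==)>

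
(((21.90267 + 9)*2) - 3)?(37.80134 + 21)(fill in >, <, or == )>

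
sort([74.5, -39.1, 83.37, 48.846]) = [-39.1, 48.846, 74.5, 83.37]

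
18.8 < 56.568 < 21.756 False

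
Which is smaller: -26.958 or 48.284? -26.958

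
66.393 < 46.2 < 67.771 False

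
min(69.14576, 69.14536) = 69.14536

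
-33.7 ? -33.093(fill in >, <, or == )<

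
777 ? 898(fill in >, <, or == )<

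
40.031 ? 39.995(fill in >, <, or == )>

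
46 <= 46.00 True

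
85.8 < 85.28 False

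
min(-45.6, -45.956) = -45.956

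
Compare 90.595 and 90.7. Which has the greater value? 90.7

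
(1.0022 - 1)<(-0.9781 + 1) True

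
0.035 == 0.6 False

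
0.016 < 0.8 True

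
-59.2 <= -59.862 False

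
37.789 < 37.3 False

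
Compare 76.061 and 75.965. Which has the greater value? 76.061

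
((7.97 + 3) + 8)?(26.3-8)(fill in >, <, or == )>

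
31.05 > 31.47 False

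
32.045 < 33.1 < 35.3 True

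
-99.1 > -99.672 True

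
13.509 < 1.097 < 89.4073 False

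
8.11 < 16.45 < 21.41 True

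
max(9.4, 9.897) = 9.897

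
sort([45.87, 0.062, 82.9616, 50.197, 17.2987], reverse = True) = [82.9616, 50.197, 45.87, 17.2987, 0.062]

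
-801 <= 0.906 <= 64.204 True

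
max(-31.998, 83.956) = 83.956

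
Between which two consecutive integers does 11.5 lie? 11 and 12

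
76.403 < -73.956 False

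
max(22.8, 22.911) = 22.911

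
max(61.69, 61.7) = 61.7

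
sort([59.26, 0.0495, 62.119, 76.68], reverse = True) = [76.68, 62.119, 59.26, 0.0495]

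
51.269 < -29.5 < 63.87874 False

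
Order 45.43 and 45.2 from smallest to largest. 45.2, 45.43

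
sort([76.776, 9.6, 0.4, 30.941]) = [0.4, 9.6, 30.941, 76.776]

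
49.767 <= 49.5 False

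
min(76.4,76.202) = 76.202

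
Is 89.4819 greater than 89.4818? Yes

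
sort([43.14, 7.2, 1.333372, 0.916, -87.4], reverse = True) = [43.14, 7.2, 1.333372, 0.916, -87.4]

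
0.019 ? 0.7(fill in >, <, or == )<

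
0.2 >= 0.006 True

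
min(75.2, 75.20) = 75.2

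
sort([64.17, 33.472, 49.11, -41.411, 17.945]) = [-41.411, 17.945, 33.472, 49.11, 64.17]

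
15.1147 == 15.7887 False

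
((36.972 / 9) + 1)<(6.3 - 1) True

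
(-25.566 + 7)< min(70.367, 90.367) True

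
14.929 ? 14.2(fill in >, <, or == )>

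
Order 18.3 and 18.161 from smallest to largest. 18.161, 18.3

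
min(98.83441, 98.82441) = 98.82441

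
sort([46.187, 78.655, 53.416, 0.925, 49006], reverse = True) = [49006, 78.655, 53.416, 46.187, 0.925]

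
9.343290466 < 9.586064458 True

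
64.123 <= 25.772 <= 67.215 False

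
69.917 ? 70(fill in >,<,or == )<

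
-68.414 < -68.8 False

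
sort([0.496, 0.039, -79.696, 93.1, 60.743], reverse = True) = [93.1, 60.743, 0.496, 0.039, -79.696]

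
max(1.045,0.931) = 1.045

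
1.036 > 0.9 True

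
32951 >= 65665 False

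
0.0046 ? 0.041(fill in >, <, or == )<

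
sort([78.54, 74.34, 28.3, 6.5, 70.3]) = [6.5, 28.3, 70.3, 74.34, 78.54]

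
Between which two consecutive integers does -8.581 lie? -9 and -8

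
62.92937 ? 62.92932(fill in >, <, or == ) >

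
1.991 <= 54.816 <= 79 True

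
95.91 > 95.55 True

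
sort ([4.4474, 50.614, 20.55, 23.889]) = [4.4474, 20.55, 23.889, 50.614]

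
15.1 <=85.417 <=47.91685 False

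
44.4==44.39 False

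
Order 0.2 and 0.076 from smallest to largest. 0.076, 0.2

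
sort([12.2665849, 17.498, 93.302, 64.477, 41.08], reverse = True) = [93.302, 64.477, 41.08, 17.498, 12.2665849]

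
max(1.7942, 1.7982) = 1.7982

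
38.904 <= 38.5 False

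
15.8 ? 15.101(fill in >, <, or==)>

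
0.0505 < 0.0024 False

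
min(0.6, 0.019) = 0.019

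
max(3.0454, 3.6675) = 3.6675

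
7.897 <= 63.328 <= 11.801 False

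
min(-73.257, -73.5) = -73.5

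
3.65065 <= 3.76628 True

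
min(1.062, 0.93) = 0.93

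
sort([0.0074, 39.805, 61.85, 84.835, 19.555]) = [0.0074, 19.555, 39.805, 61.85, 84.835]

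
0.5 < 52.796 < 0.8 False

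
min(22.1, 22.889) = 22.1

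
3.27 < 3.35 True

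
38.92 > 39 False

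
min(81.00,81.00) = 81.00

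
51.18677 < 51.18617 False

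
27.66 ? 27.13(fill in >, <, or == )>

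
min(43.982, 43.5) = 43.5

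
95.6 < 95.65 True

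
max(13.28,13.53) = 13.53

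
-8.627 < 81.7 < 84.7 True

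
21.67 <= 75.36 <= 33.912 False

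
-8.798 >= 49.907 False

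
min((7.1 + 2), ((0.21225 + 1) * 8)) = 9.1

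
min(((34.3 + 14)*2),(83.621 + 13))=96.6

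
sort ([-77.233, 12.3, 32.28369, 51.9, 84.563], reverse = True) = [84.563, 51.9, 32.28369, 12.3, -77.233]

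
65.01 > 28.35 True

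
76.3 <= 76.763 True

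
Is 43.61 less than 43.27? No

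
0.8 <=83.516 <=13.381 False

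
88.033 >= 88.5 False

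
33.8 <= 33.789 False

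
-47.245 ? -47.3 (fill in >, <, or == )>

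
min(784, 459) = 459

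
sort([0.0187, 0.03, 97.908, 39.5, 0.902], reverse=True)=[97.908, 39.5, 0.902, 0.03, 0.0187]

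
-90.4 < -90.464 False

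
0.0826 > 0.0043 True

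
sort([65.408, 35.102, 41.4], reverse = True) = [65.408, 41.4, 35.102]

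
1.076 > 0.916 True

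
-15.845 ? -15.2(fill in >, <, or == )<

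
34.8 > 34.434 True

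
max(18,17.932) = 18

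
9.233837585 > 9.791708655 False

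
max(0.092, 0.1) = 0.1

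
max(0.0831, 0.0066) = 0.0831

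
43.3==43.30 True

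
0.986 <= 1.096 True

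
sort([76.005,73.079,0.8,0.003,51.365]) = [0.003,0.8,51.365,73.079,76.005]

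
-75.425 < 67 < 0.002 False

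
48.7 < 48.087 False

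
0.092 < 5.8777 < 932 True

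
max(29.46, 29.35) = 29.46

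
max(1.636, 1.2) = 1.636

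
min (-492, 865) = -492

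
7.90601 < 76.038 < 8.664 False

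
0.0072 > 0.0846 False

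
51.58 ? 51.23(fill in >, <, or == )>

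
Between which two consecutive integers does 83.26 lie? 83 and 84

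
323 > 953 False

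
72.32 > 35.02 True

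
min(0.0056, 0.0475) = 0.0056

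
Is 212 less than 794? Yes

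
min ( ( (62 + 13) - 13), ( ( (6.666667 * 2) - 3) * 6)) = 62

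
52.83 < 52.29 False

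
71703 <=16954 False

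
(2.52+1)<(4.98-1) True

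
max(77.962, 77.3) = 77.962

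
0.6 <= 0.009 False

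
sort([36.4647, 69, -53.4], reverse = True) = [69, 36.4647, -53.4]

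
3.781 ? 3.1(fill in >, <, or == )>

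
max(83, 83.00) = 83.00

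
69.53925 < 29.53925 False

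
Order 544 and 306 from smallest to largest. 306, 544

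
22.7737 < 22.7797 True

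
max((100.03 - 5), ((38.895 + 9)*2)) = 95.79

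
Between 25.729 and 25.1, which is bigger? 25.729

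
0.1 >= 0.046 True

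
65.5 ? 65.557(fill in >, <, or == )<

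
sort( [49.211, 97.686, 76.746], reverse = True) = [97.686, 76.746, 49.211]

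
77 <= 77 True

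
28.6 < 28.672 True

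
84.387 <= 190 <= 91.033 False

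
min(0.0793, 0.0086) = 0.0086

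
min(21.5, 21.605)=21.5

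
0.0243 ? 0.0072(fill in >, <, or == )>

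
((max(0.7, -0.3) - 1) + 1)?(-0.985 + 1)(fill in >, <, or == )>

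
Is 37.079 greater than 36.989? Yes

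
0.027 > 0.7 False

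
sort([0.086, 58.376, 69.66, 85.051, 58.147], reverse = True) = [85.051, 69.66, 58.376, 58.147, 0.086]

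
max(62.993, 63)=63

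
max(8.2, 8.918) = 8.918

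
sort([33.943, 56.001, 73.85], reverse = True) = [73.85, 56.001, 33.943]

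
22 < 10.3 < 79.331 False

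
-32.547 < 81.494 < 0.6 False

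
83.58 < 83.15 False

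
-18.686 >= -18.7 True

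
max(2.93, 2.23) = 2.93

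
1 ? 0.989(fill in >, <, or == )>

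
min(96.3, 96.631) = 96.3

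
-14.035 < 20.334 True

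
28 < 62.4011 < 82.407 True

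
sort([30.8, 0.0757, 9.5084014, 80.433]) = [0.0757, 9.5084014, 30.8, 80.433]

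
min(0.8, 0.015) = 0.015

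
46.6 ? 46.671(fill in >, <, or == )<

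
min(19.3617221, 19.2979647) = 19.2979647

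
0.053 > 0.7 False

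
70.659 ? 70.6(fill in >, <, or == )>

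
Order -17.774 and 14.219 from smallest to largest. -17.774, 14.219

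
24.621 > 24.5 True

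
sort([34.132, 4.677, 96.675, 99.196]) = [4.677, 34.132, 96.675, 99.196]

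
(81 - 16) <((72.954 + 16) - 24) False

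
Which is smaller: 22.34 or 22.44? 22.34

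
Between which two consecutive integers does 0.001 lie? 0 and 1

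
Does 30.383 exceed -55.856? Yes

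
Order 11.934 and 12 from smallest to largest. 11.934, 12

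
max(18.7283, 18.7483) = 18.7483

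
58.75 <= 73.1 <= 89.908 True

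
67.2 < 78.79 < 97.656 True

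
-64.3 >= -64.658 True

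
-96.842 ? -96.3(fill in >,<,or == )<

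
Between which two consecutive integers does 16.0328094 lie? 16 and 17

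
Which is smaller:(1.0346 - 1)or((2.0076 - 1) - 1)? ((2.0076 - 1) - 1)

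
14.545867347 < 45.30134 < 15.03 False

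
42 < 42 False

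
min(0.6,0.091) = 0.091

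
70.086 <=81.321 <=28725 True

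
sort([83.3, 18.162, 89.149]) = [18.162, 83.3, 89.149]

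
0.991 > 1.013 False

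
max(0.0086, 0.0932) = 0.0932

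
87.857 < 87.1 False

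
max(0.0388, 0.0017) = 0.0388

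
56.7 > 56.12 True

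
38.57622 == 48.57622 False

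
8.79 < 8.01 False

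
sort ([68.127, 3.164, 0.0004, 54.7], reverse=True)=[68.127, 54.7, 3.164, 0.0004]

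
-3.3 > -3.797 True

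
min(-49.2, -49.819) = -49.819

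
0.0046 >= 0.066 False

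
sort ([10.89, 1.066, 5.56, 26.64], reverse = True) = [26.64, 10.89, 5.56, 1.066]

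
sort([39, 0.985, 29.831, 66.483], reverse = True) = [66.483, 39, 29.831, 0.985]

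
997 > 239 True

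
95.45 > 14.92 True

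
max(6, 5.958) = 6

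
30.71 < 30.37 False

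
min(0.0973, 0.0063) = 0.0063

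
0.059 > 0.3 False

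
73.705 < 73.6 False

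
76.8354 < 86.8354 True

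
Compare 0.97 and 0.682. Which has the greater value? 0.97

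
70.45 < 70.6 True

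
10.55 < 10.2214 False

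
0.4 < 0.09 False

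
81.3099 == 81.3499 False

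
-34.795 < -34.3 True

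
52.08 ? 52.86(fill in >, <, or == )<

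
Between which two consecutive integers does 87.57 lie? 87 and 88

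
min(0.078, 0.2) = 0.078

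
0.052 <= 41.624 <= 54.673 True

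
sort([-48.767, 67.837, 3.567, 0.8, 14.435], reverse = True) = [67.837, 14.435, 3.567, 0.8, -48.767]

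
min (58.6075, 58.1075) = 58.1075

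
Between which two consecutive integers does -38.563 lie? -39 and -38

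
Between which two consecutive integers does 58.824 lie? 58 and 59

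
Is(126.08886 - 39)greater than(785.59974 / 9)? No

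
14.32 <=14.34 True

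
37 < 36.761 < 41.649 False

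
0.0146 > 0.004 True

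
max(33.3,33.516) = 33.516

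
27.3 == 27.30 True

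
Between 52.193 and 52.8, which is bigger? 52.8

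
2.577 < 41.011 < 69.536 True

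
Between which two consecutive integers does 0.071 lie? 0 and 1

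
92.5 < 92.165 False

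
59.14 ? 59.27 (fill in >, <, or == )<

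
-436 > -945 True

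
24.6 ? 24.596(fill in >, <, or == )>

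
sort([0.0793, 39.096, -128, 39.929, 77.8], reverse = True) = [77.8, 39.929, 39.096, 0.0793, -128]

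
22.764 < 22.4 False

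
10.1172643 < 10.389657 True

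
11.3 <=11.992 True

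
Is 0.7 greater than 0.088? Yes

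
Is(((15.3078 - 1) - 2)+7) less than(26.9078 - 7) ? Yes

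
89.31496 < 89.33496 True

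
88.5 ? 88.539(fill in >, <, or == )<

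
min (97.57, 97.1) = 97.1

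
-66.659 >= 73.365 False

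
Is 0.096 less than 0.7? Yes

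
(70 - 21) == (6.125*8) True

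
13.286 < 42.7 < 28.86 False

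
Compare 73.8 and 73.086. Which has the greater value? 73.8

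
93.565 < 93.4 False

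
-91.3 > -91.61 True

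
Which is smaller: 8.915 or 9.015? 8.915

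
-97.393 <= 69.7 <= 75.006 True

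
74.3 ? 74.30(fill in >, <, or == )==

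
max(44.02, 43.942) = 44.02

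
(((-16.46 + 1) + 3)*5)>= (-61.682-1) True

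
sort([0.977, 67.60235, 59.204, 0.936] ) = [0.936, 0.977, 59.204, 67.60235]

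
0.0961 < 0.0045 False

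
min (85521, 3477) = 3477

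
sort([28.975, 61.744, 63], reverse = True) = [63, 61.744, 28.975]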